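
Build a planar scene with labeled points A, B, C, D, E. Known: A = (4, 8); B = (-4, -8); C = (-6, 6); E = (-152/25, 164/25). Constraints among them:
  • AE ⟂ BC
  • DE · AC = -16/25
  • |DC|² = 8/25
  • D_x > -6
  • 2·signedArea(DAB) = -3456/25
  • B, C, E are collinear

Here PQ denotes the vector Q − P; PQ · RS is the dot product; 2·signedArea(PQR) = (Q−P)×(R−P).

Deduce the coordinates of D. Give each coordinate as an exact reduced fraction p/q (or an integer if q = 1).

D = (-148/25, 136/25)

1. D_x = -148/25  [DE · AC = -16/25 ∩ 2·signedArea(DAB) = -3456/25]
2. D_y = 136/25  [DE · AC = -16/25 ∩ 2·signedArea(DAB) = -3456/25]
   → D = (-148/25, 136/25)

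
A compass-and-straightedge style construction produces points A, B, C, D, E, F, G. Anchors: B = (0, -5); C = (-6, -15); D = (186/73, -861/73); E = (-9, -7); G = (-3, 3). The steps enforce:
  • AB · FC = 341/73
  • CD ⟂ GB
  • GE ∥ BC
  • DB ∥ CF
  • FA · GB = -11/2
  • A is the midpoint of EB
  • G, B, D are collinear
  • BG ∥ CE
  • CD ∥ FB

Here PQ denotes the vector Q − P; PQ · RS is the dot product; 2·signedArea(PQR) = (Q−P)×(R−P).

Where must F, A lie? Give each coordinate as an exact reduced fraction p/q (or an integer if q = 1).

1. F_x = -624/73  [CD ∥ FB ∩ DB ∥ CF]
2. F_y = -599/73  [CD ∥ FB ∩ DB ∥ CF]
   → F = (-624/73, -599/73)
3. A_x = -9/2  [A is the midpoint of EB]
4. A_y = -6  [A is the midpoint of EB]
   → A = (-9/2, -6)

A = (-9/2, -6)
F = (-624/73, -599/73)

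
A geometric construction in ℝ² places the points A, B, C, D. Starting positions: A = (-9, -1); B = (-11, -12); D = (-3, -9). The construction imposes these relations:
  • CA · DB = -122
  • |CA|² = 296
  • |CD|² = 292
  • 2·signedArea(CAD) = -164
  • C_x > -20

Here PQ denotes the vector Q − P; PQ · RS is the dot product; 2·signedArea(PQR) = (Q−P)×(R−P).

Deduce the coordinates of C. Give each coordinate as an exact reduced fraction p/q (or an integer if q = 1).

C = (-19, -15)

1. C_x = -19  [2·signedArea(CAD) = -164 ∩ CA · DB = -122]
2. C_y = -15  [2·signedArea(CAD) = -164 ∩ CA · DB = -122]
   → C = (-19, -15)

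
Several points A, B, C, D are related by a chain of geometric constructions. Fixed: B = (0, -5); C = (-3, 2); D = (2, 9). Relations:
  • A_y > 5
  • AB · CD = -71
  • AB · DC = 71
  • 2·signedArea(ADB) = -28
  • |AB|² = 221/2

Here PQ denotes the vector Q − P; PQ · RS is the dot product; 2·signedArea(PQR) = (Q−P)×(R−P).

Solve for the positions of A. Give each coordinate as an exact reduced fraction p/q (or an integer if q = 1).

1. A_x = -1/2  [AB · DC = 71 ∩ 2·signedArea(ADB) = -28]
2. A_y = 11/2  [AB · DC = 71 ∩ 2·signedArea(ADB) = -28]
   → A = (-1/2, 11/2)

A = (-1/2, 11/2)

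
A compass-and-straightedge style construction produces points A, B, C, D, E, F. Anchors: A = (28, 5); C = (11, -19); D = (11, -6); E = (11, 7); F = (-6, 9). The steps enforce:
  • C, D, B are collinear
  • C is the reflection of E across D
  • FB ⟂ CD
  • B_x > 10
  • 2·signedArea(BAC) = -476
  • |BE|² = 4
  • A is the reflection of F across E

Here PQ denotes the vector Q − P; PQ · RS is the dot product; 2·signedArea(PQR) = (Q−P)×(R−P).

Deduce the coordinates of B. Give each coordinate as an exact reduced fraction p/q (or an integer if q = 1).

B = (11, 9)

1. B_x = 11  [C, D, B are collinear ∩ FB ⟂ CD]
2. B_y = 9  [C, D, B are collinear ∩ FB ⟂ CD]
   → B = (11, 9)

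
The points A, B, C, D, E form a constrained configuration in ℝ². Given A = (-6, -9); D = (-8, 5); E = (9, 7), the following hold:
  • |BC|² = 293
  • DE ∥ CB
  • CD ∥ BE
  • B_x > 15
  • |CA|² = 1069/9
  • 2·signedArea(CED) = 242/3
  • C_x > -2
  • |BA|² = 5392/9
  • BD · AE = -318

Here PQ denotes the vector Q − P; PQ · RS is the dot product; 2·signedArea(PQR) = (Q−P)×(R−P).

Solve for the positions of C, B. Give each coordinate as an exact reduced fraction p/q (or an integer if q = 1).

1. C_x = -5/3  [line 2·x + -17·y + 61/3 = 0 ∩ |CA|² = 1069/9]
2. C_y = 1  [line 2·x + -17·y + 61/3 = 0 ∩ |CA|² = 1069/9]
   → C = (-5/3, 1)
3. B_x = 46/3  [CD ∥ BE ∩ DE ∥ CB]
4. B_y = 3  [CD ∥ BE ∩ DE ∥ CB]
   → B = (46/3, 3)

B = (46/3, 3)
C = (-5/3, 1)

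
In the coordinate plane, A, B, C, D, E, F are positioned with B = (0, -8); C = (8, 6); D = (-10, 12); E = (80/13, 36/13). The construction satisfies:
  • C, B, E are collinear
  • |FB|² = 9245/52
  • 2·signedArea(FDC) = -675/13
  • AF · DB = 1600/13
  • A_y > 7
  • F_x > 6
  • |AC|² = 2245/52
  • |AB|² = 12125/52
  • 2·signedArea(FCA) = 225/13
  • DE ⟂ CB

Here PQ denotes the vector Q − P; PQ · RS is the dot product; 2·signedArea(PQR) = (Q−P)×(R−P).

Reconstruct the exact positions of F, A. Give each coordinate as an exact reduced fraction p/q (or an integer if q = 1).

1. F_x = 86/13  [line 6·x + 18·y + -1353/13 = 0 ∩ |FB|² = 9245/52]
2. F_y = 93/26  [line 6·x + 18·y + -1353/13 = 0 ∩ |FB|² = 9245/52]
   → F = (86/13, 93/26)
3. A_x = 20/13  [2·signedArea(FCA) = 225/13 ∩ AF · DB = 1600/13]
4. A_y = 187/26  [2·signedArea(FCA) = 225/13 ∩ AF · DB = 1600/13]
   → A = (20/13, 187/26)

A = (20/13, 187/26)
F = (86/13, 93/26)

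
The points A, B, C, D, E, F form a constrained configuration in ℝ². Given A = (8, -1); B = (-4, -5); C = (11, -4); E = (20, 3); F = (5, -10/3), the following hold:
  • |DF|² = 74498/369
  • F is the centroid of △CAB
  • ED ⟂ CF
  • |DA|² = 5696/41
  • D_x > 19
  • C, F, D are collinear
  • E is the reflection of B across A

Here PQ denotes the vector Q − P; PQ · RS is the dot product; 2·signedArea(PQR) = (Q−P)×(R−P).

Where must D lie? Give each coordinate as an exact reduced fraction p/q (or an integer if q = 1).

D = (784/41, -201/41)

1. D_x = 784/41  [C, F, D are collinear ∩ ED ⟂ CF]
2. D_y = -201/41  [C, F, D are collinear ∩ ED ⟂ CF]
   → D = (784/41, -201/41)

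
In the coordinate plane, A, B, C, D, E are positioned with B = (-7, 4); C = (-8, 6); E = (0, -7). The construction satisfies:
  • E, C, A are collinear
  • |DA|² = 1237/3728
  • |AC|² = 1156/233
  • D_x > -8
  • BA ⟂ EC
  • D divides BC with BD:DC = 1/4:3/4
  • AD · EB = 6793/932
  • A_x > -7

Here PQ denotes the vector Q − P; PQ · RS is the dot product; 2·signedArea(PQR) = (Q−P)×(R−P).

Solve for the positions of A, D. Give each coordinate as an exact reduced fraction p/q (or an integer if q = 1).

A = (-1592/233, 956/233)
D = (-29/4, 9/2)

1. A_x = -1592/233  [E, C, A are collinear ∩ BA ⟂ EC]
2. A_y = 956/233  [E, C, A are collinear ∩ BA ⟂ EC]
   → A = (-1592/233, 956/233)
3. D_x = -29/4  [D divides BC with BD:DC = 1/4:3/4]
4. D_y = 9/2  [D divides BC with BD:DC = 1/4:3/4]
   → D = (-29/4, 9/2)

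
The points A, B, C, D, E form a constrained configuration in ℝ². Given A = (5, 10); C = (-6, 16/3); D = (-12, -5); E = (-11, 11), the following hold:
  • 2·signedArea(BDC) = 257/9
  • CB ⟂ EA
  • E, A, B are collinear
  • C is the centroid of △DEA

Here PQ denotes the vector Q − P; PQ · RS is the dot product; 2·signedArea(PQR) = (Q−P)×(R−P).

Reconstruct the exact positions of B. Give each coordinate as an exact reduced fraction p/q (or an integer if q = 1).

1. B_x = -17/3  [E, A, B are collinear ∩ CB ⟂ EA]
2. B_y = 32/3  [E, A, B are collinear ∩ CB ⟂ EA]
   → B = (-17/3, 32/3)

B = (-17/3, 32/3)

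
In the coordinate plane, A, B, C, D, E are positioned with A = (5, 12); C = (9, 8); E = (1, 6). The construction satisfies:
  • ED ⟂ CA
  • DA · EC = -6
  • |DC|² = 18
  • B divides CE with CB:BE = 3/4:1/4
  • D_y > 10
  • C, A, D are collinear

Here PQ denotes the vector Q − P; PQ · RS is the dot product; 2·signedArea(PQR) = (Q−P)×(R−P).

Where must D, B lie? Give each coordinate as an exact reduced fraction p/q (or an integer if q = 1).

1. D_x = 6  [C, A, D are collinear ∩ ED ⟂ CA]
2. D_y = 11  [C, A, D are collinear ∩ ED ⟂ CA]
   → D = (6, 11)
3. B_x = 3  [B divides CE with CB:BE = 3/4:1/4]
4. B_y = 13/2  [B divides CE with CB:BE = 3/4:1/4]
   → B = (3, 13/2)

B = (3, 13/2)
D = (6, 11)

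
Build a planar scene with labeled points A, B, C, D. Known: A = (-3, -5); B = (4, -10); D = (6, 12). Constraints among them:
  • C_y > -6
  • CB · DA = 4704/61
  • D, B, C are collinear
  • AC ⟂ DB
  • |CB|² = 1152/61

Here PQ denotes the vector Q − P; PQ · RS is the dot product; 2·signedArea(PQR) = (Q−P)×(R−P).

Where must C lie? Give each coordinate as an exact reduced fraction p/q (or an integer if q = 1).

C = (268/61, -346/61)

1. C_x = 268/61  [D, B, C are collinear ∩ AC ⟂ DB]
2. C_y = -346/61  [D, B, C are collinear ∩ AC ⟂ DB]
   → C = (268/61, -346/61)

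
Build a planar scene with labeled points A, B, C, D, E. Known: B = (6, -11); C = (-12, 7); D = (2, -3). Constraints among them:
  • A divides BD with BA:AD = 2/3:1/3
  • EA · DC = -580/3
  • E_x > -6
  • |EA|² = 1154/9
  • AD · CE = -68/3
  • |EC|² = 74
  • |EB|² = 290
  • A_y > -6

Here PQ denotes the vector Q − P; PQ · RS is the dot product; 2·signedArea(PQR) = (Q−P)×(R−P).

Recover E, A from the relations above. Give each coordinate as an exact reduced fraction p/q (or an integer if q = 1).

A = (10/3, -17/3)
E = (-5, 2)

1. A_x = 10/3  [A divides BD with BA:AD = 2/3:1/3]
2. A_y = -17/3  [A divides BD with BA:AD = 2/3:1/3]
   → A = (10/3, -17/3)
3. E_x = -5  [EA · DC = -580/3 ∩ AD · CE = -68/3]
4. E_y = 2  [EA · DC = -580/3 ∩ AD · CE = -68/3]
   → E = (-5, 2)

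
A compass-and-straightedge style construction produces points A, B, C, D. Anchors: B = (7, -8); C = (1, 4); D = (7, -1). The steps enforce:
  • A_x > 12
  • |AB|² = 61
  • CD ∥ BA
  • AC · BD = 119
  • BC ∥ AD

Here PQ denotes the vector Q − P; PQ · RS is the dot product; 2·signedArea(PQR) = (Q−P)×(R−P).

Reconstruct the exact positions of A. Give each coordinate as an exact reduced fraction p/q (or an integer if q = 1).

1. A_x = 13  [BC ∥ AD ∩ CD ∥ BA]
2. A_y = -13  [BC ∥ AD ∩ CD ∥ BA]
   → A = (13, -13)

A = (13, -13)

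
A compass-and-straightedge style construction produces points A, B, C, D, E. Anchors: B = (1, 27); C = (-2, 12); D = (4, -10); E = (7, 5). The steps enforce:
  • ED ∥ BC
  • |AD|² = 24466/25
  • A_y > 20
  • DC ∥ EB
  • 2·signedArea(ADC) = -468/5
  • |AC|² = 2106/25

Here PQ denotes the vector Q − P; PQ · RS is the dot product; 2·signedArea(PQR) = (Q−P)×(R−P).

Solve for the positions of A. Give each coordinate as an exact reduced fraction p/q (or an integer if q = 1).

1. A_x = -1/5  [line -22·x + -6·y + 608/5 = 0 ∩ |AD|² = 24466/25]
2. A_y = 21  [line -22·x + -6·y + 608/5 = 0 ∩ |AD|² = 24466/25]
   → A = (-1/5, 21)

A = (-1/5, 21)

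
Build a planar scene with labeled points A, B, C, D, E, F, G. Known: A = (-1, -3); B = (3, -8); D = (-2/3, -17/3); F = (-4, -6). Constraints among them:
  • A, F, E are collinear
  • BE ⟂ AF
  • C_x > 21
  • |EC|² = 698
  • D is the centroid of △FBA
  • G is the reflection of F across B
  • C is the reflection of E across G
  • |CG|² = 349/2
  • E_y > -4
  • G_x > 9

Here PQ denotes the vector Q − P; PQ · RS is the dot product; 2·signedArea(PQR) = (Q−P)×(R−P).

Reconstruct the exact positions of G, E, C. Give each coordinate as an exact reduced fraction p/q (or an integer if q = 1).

C = (43/2, -33/2)
E = (-3/2, -7/2)
G = (10, -10)

1. G_x = 10  [G is the reflection of F across B]
2. G_y = -10  [G is the reflection of F across B]
   → G = (10, -10)
3. E_x = -3/2  [A, F, E are collinear ∩ BE ⟂ AF]
4. E_y = -7/2  [A, F, E are collinear ∩ BE ⟂ AF]
   → E = (-3/2, -7/2)
5. C_x = 43/2  [C is the reflection of E across G]
6. C_y = -33/2  [C is the reflection of E across G]
   → C = (43/2, -33/2)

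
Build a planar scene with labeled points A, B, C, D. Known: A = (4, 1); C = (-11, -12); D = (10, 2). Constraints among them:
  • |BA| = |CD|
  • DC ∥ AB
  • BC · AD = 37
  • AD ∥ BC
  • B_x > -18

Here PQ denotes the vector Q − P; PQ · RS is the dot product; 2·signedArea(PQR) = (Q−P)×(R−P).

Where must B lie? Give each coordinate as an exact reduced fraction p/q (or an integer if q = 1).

1. B_x = -17  [AD ∥ BC ∩ DC ∥ AB]
2. B_y = -13  [AD ∥ BC ∩ DC ∥ AB]
   → B = (-17, -13)

B = (-17, -13)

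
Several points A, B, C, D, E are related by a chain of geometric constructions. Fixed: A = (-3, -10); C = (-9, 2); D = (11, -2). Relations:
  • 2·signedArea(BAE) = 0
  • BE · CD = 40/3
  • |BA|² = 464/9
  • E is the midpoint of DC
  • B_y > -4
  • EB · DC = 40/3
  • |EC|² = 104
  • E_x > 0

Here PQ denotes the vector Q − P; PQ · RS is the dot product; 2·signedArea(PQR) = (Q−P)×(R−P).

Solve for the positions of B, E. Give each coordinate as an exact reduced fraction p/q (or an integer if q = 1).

1. E_x = 1  [E is the midpoint of DC]
2. E_y = 0  [E is the midpoint of DC]
   → E = (1, 0)
3. B_x = -1/3  [2·signedArea(BAE) = 0 ∩ BE · CD = 40/3]
4. B_y = -10/3  [2·signedArea(BAE) = 0 ∩ BE · CD = 40/3]
   → B = (-1/3, -10/3)

B = (-1/3, -10/3)
E = (1, 0)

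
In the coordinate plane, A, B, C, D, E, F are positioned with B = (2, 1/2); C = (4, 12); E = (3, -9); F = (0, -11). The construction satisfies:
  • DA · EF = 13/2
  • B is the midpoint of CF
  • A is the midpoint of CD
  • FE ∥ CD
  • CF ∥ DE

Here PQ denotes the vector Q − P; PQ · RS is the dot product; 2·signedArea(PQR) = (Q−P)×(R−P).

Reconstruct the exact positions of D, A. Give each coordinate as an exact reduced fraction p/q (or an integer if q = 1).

1. D_x = 7  [CF ∥ DE ∩ FE ∥ CD]
2. D_y = 14  [CF ∥ DE ∩ FE ∥ CD]
   → D = (7, 14)
3. A_x = 11/2  [A is the midpoint of CD]
4. A_y = 13  [A is the midpoint of CD]
   → A = (11/2, 13)

A = (11/2, 13)
D = (7, 14)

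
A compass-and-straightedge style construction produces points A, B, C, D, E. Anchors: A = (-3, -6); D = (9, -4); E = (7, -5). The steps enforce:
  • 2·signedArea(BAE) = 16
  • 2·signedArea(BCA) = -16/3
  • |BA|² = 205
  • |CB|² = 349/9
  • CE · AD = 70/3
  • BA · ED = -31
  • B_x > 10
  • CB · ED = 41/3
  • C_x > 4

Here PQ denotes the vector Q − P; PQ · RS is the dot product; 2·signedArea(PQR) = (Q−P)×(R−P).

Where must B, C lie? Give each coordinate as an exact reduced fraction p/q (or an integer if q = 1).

1. B_x = 11  [2·signedArea(BAE) = 16 ∩ BA · ED = -31]
2. B_y = -3  [2·signedArea(BAE) = 16 ∩ BA · ED = -31]
   → B = (11, -3)
3. C_x = 5  [CE · AD = 70/3 ∩ CB · ED = 41/3]
4. C_y = -14/3  [CE · AD = 70/3 ∩ CB · ED = 41/3]
   → C = (5, -14/3)

B = (11, -3)
C = (5, -14/3)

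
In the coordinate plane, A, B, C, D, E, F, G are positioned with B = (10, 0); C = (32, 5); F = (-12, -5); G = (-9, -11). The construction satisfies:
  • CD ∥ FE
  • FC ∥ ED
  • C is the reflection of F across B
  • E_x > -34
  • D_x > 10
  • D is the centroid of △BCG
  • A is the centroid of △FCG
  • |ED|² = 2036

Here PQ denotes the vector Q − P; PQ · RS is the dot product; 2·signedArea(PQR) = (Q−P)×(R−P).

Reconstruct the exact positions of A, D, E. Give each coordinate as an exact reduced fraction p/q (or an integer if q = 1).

A = (11/3, -11/3)
D = (11, -2)
E = (-33, -12)

1. A_x = 11/3  [A is the centroid of △FCG]
2. A_y = -11/3  [A is the centroid of △FCG]
   → A = (11/3, -11/3)
3. D_x = 11  [D is the centroid of △BCG]
4. D_y = -2  [D is the centroid of △BCG]
   → D = (11, -2)
5. E_x = -33  [FC ∥ ED ∩ CD ∥ FE]
6. E_y = -12  [FC ∥ ED ∩ CD ∥ FE]
   → E = (-33, -12)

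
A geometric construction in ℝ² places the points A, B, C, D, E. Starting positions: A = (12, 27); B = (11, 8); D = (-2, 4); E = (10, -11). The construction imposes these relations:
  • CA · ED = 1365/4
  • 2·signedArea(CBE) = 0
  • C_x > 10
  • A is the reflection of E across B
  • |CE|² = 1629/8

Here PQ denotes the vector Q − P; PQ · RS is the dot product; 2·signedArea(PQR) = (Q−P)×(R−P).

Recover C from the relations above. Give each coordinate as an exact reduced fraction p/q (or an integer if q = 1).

1. C_x = 43/4  [2·signedArea(CBE) = 0 ∩ CA · ED = 1365/4]
2. C_y = 13/4  [2·signedArea(CBE) = 0 ∩ CA · ED = 1365/4]
   → C = (43/4, 13/4)

C = (43/4, 13/4)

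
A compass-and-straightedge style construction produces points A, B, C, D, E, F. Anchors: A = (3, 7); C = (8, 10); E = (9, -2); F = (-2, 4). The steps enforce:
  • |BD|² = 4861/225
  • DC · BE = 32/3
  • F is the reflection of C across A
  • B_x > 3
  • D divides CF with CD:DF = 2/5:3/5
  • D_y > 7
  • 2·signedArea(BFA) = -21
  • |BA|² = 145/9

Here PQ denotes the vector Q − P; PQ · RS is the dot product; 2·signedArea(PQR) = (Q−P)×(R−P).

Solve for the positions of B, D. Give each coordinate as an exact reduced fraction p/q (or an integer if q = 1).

1. D_x = 4  [D divides CF with CD:DF = 2/5:3/5]
2. D_y = 38/5  [D divides CF with CD:DF = 2/5:3/5]
   → D = (4, 38/5)
3. B_x = 10/3  [2·signedArea(BFA) = -21 ∩ DC · BE = 32/3]
4. B_y = 3  [2·signedArea(BFA) = -21 ∩ DC · BE = 32/3]
   → B = (10/3, 3)

B = (10/3, 3)
D = (4, 38/5)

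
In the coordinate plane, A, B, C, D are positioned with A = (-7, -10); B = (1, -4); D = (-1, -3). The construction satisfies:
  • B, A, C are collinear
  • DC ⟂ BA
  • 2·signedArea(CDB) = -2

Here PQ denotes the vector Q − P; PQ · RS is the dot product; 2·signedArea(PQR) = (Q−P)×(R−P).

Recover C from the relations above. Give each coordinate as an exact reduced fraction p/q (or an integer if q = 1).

C = (1/5, -23/5)

1. C_x = 1/5  [B, A, C are collinear ∩ DC ⟂ BA]
2. C_y = -23/5  [B, A, C are collinear ∩ DC ⟂ BA]
   → C = (1/5, -23/5)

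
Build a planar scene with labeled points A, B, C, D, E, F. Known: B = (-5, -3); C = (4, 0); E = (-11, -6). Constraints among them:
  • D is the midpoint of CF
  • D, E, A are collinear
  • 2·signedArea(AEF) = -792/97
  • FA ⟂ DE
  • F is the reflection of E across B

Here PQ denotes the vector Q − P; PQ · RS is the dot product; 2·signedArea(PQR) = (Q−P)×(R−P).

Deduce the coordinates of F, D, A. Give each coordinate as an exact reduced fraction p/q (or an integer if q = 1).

1. F_x = 1  [F is the reflection of E across B]
2. F_y = 0  [F is the reflection of E across B]
   → F = (1, 0)
3. D_x = 5/2  [D is the midpoint of CF]
4. D_y = 0  [D is the midpoint of CF]
   → D = (5/2, 0)
5. A_x = 121/97  [D, E, A are collinear ∩ FA ⟂ DE]
6. A_y = -54/97  [D, E, A are collinear ∩ FA ⟂ DE]
   → A = (121/97, -54/97)

A = (121/97, -54/97)
D = (5/2, 0)
F = (1, 0)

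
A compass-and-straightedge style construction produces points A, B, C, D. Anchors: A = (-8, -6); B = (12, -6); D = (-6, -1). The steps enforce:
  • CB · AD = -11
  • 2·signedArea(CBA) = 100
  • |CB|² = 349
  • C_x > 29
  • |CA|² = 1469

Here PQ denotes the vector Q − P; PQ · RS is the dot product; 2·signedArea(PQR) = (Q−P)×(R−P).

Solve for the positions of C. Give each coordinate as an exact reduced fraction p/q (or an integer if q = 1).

1. C_x = 30  [2·signedArea(CBA) = 100 ∩ CB · AD = -11]
2. C_y = -11  [2·signedArea(CBA) = 100 ∩ CB · AD = -11]
   → C = (30, -11)

C = (30, -11)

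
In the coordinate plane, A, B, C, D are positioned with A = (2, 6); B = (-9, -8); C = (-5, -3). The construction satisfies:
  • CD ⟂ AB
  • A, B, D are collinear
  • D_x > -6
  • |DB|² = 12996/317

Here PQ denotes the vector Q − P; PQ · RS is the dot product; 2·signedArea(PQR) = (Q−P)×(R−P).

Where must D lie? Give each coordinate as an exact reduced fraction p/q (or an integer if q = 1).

D = (-1599/317, -940/317)

1. D_x = -1599/317  [A, B, D are collinear ∩ CD ⟂ AB]
2. D_y = -940/317  [A, B, D are collinear ∩ CD ⟂ AB]
   → D = (-1599/317, -940/317)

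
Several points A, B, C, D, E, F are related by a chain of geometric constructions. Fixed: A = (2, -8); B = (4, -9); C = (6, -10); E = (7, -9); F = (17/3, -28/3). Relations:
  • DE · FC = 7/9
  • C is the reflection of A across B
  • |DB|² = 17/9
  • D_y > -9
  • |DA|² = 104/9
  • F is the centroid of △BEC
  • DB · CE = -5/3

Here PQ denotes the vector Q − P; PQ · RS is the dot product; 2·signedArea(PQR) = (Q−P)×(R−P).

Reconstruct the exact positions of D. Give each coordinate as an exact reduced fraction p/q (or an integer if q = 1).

1. D_x = 16/3  [DE · FC = 7/9 ∩ DB · CE = -5/3]
2. D_y = -26/3  [DE · FC = 7/9 ∩ DB · CE = -5/3]
   → D = (16/3, -26/3)

D = (16/3, -26/3)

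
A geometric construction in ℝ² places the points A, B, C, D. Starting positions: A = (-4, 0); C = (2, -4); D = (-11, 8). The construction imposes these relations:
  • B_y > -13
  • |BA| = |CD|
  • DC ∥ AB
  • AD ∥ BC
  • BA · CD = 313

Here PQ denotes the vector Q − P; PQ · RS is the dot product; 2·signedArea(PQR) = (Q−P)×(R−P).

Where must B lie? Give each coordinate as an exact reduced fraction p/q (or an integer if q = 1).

B = (9, -12)

1. B_x = 9  [AD ∥ BC ∩ DC ∥ AB]
2. B_y = -12  [AD ∥ BC ∩ DC ∥ AB]
   → B = (9, -12)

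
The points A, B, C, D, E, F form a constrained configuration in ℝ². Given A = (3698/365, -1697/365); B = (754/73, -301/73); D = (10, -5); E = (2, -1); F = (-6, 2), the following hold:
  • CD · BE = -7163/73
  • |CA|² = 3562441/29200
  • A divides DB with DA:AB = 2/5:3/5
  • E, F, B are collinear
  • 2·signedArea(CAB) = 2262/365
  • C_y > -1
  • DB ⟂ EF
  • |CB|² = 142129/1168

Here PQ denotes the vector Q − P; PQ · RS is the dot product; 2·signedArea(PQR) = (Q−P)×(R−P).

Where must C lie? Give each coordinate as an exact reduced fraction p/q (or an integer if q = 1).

1. C_x = 0  [line -192/365·x + 72/365·y + 18/365 = 0 ∩ |CB|² = 142129/1168]
2. C_y = -1/4  [line -192/365·x + 72/365·y + 18/365 = 0 ∩ |CB|² = 142129/1168]
   → C = (0, -1/4)

C = (0, -1/4)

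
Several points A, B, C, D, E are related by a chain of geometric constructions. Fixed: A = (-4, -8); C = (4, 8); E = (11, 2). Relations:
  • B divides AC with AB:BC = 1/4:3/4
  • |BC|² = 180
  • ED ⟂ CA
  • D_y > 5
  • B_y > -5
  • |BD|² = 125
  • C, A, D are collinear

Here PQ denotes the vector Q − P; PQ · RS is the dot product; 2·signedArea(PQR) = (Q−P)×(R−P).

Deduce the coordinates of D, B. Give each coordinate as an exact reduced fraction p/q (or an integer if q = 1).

1. D_x = 3  [C, A, D are collinear ∩ ED ⟂ CA]
2. D_y = 6  [C, A, D are collinear ∩ ED ⟂ CA]
   → D = (3, 6)
3. B_x = -2  [B divides AC with AB:BC = 1/4:3/4]
4. B_y = -4  [B divides AC with AB:BC = 1/4:3/4]
   → B = (-2, -4)

B = (-2, -4)
D = (3, 6)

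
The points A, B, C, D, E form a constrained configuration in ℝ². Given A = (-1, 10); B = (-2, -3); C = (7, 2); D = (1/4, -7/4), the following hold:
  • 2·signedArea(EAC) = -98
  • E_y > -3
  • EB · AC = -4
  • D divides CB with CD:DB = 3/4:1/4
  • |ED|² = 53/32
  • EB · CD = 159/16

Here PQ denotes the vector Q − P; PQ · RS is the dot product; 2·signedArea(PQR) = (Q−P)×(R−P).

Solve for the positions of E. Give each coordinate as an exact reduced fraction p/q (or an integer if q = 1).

1. E_x = -7/8  [EB · CD = 159/16 ∩ 2·signedArea(EAC) = -98]
2. E_y = -19/8  [EB · CD = 159/16 ∩ 2·signedArea(EAC) = -98]
   → E = (-7/8, -19/8)

E = (-7/8, -19/8)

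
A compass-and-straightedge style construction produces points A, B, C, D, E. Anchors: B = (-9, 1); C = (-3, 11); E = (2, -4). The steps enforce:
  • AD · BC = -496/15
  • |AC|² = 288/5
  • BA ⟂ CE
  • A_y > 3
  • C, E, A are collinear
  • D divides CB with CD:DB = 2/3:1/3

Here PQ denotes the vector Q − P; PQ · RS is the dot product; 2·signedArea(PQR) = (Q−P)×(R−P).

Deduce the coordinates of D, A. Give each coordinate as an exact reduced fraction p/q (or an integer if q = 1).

A = (-3/5, 19/5)
D = (-7, 13/3)

1. D_x = -7  [D divides CB with CD:DB = 2/3:1/3]
2. D_y = 13/3  [D divides CB with CD:DB = 2/3:1/3]
   → D = (-7, 13/3)
3. A_x = -3/5  [C, E, A are collinear ∩ BA ⟂ CE]
4. A_y = 19/5  [C, E, A are collinear ∩ BA ⟂ CE]
   → A = (-3/5, 19/5)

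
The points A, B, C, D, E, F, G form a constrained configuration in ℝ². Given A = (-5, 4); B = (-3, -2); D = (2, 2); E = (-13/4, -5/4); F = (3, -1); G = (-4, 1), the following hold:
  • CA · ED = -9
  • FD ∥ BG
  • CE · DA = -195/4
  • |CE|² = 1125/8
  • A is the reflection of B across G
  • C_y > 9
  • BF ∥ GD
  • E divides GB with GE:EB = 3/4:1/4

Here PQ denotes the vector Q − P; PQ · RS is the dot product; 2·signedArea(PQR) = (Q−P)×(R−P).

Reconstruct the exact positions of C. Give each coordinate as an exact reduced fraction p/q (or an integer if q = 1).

C = (-7, 10)

1. C_x = -7  [CE · DA = -195/4 ∩ CA · ED = -9]
2. C_y = 10  [CE · DA = -195/4 ∩ CA · ED = -9]
   → C = (-7, 10)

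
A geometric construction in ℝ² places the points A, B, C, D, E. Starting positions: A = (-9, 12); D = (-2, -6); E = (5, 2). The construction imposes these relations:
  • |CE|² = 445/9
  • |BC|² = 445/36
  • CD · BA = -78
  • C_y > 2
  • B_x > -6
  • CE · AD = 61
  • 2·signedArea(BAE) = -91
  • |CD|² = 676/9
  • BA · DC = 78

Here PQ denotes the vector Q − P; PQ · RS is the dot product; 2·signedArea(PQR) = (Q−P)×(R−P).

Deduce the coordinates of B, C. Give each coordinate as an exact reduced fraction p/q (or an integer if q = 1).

B = (-11/2, 3)
C = (-2, 8/3)

1. C_x = -2  [line -7·x + 18·y + -62 = 0 ∩ |CD|² = 676/9]
2. C_y = 8/3  [line -7·x + 18·y + -62 = 0 ∩ |CD|² = 676/9]
   → C = (-2, 8/3)
3. B_x = -11/2  [BA · DC = 78 ∩ 2·signedArea(BAE) = -91]
4. B_y = 3  [BA · DC = 78 ∩ 2·signedArea(BAE) = -91]
   → B = (-11/2, 3)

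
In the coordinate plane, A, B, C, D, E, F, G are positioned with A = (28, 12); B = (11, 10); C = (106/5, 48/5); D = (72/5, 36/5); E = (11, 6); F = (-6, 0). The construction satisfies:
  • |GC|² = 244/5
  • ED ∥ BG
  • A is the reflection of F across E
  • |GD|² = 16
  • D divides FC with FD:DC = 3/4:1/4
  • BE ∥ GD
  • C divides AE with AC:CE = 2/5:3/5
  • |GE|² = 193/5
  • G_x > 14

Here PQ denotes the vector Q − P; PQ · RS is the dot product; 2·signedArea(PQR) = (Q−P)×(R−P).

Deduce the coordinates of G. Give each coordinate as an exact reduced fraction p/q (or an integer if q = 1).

G = (72/5, 56/5)

1. G_x = 72/5  [BE ∥ GD ∩ ED ∥ BG]
2. G_y = 56/5  [BE ∥ GD ∩ ED ∥ BG]
   → G = (72/5, 56/5)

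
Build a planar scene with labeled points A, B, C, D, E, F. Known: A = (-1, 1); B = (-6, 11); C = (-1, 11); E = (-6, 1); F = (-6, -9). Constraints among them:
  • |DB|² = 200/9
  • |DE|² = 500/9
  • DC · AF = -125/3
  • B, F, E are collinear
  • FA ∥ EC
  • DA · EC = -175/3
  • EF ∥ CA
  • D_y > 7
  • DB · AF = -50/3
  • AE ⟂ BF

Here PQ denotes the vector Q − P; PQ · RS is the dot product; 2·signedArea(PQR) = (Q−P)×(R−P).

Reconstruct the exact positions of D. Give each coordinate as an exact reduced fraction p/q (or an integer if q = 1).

D = (-8/3, 23/3)

1. D_x = -8/3  [line 5·x + 10·y + -190/3 = 0 ∩ |DE|² = 500/9]
2. D_y = 23/3  [line 5·x + 10·y + -190/3 = 0 ∩ |DE|² = 500/9]
   → D = (-8/3, 23/3)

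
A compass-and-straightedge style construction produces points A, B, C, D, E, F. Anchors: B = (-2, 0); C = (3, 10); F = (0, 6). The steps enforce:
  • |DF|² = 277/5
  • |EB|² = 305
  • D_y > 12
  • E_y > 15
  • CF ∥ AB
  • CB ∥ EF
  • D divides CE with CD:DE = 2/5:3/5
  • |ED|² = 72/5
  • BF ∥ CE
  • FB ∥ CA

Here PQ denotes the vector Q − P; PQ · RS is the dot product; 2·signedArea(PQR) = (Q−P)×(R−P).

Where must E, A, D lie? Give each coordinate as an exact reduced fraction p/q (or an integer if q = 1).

1. E_x = 5  [CB ∥ EF ∩ BF ∥ CE]
2. E_y = 16  [CB ∥ EF ∩ BF ∥ CE]
   → E = (5, 16)
3. A_x = 1  [CF ∥ AB ∩ FB ∥ CA]
4. A_y = 4  [CF ∥ AB ∩ FB ∥ CA]
   → A = (1, 4)
5. D_x = 19/5  [D divides CE with CD:DE = 2/5:3/5]
6. D_y = 62/5  [D divides CE with CD:DE = 2/5:3/5]
   → D = (19/5, 62/5)

A = (1, 4)
D = (19/5, 62/5)
E = (5, 16)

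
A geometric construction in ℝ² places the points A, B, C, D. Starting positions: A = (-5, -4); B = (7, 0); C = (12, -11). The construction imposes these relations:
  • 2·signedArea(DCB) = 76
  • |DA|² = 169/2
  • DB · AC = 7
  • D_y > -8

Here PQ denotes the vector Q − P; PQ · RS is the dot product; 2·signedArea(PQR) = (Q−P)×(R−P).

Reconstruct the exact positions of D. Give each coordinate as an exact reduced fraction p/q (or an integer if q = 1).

D = (7/2, -15/2)

1. D_x = 7/2  [2·signedArea(DCB) = 76 ∩ DB · AC = 7]
2. D_y = -15/2  [2·signedArea(DCB) = 76 ∩ DB · AC = 7]
   → D = (7/2, -15/2)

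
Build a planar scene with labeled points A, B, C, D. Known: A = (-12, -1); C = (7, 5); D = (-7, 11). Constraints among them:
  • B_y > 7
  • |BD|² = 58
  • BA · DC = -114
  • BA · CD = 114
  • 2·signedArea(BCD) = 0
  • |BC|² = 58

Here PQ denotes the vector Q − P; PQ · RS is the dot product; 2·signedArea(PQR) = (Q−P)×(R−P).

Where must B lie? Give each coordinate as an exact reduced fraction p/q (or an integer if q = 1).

B = (0, 8)

1. B_x = 0  [2·signedArea(BCD) = 0 ∩ BA · DC = -114]
2. B_y = 8  [2·signedArea(BCD) = 0 ∩ BA · DC = -114]
   → B = (0, 8)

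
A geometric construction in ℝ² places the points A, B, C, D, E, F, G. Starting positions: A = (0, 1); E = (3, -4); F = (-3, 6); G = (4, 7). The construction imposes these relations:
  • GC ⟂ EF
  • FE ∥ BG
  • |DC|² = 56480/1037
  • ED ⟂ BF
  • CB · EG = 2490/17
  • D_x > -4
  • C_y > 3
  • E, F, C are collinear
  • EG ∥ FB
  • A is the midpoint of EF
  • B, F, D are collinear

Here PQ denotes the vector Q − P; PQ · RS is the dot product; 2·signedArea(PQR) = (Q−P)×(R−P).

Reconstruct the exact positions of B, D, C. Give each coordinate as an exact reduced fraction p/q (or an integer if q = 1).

B = (-2, 17)
C = (-27/17, 62/17)
D = (-235/61, -206/61)

1. B_x = -2  [FE ∥ BG ∩ EG ∥ FB]
2. B_y = 17  [FE ∥ BG ∩ EG ∥ FB]
   → B = (-2, 17)
3. D_x = -235/61  [B, F, D are collinear ∩ ED ⟂ BF]
4. D_y = -206/61  [B, F, D are collinear ∩ ED ⟂ BF]
   → D = (-235/61, -206/61)
5. C_x = -27/17  [E, F, C are collinear ∩ GC ⟂ EF]
6. C_y = 62/17  [E, F, C are collinear ∩ GC ⟂ EF]
   → C = (-27/17, 62/17)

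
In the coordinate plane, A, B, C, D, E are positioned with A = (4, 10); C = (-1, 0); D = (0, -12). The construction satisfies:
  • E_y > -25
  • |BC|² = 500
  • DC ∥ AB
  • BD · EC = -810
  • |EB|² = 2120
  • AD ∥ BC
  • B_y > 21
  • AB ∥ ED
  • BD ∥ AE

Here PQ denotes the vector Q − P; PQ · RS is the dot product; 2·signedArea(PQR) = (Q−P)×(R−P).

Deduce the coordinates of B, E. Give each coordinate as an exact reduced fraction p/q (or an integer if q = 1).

B = (3, 22)
E = (1, -24)

1. B_x = 3  [AD ∥ BC ∩ DC ∥ AB]
2. B_y = 22  [AD ∥ BC ∩ DC ∥ AB]
   → B = (3, 22)
3. E_x = 1  [AB ∥ ED ∩ BD ∥ AE]
4. E_y = -24  [AB ∥ ED ∩ BD ∥ AE]
   → E = (1, -24)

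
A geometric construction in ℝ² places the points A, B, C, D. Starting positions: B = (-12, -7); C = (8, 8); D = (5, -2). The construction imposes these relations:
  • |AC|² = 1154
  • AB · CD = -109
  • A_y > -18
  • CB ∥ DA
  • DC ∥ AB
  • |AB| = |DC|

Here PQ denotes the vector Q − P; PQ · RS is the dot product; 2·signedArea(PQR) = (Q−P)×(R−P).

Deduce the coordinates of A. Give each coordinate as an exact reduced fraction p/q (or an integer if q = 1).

1. A_x = -15  [DC ∥ AB ∩ CB ∥ DA]
2. A_y = -17  [DC ∥ AB ∩ CB ∥ DA]
   → A = (-15, -17)

A = (-15, -17)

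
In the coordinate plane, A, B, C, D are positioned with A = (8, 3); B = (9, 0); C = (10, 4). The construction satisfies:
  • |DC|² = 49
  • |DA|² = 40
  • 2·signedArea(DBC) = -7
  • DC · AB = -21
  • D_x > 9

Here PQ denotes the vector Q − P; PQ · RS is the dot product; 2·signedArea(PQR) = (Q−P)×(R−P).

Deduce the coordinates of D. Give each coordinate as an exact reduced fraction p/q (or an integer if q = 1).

D = (10, -3)

1. D_x = 10  [2·signedArea(DBC) = -7 ∩ DC · AB = -21]
2. D_y = -3  [2·signedArea(DBC) = -7 ∩ DC · AB = -21]
   → D = (10, -3)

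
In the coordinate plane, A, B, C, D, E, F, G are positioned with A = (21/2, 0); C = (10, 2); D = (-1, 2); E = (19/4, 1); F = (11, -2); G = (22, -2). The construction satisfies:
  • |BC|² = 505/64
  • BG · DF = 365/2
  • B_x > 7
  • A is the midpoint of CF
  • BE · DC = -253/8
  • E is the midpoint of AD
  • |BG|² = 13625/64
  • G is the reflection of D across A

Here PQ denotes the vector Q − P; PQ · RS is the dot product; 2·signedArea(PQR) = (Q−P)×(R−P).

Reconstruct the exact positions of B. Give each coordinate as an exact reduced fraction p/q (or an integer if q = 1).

1. B_x = 61/8  [BE · DC = -253/8 ∩ BG · DF = 365/2]
2. B_y = 1/2  [BE · DC = -253/8 ∩ BG · DF = 365/2]
   → B = (61/8, 1/2)

B = (61/8, 1/2)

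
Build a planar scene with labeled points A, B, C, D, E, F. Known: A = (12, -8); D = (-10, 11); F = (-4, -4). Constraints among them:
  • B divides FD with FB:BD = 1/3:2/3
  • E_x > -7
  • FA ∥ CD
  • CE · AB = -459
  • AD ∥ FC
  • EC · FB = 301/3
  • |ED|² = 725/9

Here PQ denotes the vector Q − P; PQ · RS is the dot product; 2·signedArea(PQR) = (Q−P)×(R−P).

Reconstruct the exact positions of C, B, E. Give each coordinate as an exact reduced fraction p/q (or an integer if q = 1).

B = (-6, 1)
C = (-26, 15)
E = (-20/3, 8/3)

1. C_x = -26  [FA ∥ CD ∩ AD ∥ FC]
2. C_y = 15  [FA ∥ CD ∩ AD ∥ FC]
   → C = (-26, 15)
3. B_x = -6  [B divides FD with FB:BD = 1/3:2/3]
4. B_y = 1  [B divides FD with FB:BD = 1/3:2/3]
   → B = (-6, 1)
5. E_x = -20/3  [EC · FB = 301/3 ∩ CE · AB = -459]
6. E_y = 8/3  [EC · FB = 301/3 ∩ CE · AB = -459]
   → E = (-20/3, 8/3)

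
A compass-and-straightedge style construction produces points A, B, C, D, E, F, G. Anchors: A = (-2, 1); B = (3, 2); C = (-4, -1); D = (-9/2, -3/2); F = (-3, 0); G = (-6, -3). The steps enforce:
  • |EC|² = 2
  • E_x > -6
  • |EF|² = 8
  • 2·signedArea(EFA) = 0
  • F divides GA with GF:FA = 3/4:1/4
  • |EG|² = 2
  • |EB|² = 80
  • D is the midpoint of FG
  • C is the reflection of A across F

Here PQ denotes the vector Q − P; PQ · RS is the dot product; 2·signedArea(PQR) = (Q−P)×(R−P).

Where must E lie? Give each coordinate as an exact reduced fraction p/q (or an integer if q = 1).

E = (-5, -2)

1. E_x = -5  [line -1·x + 1·y + -3 = 0 ∩ |EG|² = 2]
2. E_y = -2  [line -1·x + 1·y + -3 = 0 ∩ |EG|² = 2]
   → E = (-5, -2)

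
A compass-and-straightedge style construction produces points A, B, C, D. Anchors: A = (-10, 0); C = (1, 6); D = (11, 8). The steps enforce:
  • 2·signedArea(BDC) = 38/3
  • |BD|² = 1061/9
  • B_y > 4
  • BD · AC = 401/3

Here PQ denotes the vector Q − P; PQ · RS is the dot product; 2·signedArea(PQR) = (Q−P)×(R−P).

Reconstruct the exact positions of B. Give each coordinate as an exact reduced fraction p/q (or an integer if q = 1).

1. B_x = 2/3  [2·signedArea(BDC) = 38/3 ∩ BD · AC = 401/3]
2. B_y = 14/3  [2·signedArea(BDC) = 38/3 ∩ BD · AC = 401/3]
   → B = (2/3, 14/3)

B = (2/3, 14/3)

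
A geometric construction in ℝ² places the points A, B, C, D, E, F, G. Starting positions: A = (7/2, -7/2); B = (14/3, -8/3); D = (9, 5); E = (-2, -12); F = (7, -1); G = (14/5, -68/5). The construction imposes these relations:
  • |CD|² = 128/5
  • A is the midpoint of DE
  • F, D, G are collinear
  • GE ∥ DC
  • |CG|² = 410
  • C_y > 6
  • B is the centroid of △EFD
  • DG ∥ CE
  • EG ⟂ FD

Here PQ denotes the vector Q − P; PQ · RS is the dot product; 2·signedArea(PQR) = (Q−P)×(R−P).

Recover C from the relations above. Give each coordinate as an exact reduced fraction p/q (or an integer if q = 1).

C = (21/5, 33/5)

1. C_x = 21/5  [DG ∥ CE ∩ GE ∥ DC]
2. C_y = 33/5  [DG ∥ CE ∩ GE ∥ DC]
   → C = (21/5, 33/5)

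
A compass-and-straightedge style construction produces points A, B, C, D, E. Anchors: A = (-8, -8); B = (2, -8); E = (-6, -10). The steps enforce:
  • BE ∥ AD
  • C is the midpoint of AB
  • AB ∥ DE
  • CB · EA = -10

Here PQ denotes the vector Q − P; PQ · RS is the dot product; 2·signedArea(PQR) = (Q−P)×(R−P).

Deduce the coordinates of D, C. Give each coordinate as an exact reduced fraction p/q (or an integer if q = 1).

1. D_x = -16  [AB ∥ DE ∩ BE ∥ AD]
2. D_y = -10  [AB ∥ DE ∩ BE ∥ AD]
   → D = (-16, -10)
3. C_x = -3  [C is the midpoint of AB]
4. C_y = -8  [C is the midpoint of AB]
   → C = (-3, -8)

C = (-3, -8)
D = (-16, -10)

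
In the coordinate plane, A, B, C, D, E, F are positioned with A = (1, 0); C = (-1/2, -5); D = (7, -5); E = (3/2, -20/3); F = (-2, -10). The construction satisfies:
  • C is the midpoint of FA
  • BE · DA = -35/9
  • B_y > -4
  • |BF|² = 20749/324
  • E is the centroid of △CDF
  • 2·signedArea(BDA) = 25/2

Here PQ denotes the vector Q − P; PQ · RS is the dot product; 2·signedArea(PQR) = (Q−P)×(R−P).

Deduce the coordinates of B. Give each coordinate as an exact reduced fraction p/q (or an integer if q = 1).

B = (19/6, -35/9)

1. B_x = 19/6  [BE · DA = -35/9 ∩ 2·signedArea(BDA) = 25/2]
2. B_y = -35/9  [BE · DA = -35/9 ∩ 2·signedArea(BDA) = 25/2]
   → B = (19/6, -35/9)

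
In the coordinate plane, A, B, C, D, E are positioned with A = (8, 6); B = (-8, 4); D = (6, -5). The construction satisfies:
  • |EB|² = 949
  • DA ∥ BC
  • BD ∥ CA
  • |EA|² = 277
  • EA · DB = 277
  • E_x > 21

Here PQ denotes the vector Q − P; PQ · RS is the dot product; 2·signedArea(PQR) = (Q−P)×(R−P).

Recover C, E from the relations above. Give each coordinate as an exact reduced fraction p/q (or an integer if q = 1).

C = (-6, 15)
E = (22, -3)

1. C_x = -6  [BD ∥ CA ∩ DA ∥ BC]
2. C_y = 15  [BD ∥ CA ∩ DA ∥ BC]
   → C = (-6, 15)
3. E_x = 22  [line 14·x + -9·y + -335 = 0 ∩ |EB|² = 949]
4. E_y = -3  [line 14·x + -9·y + -335 = 0 ∩ |EB|² = 949]
   → E = (22, -3)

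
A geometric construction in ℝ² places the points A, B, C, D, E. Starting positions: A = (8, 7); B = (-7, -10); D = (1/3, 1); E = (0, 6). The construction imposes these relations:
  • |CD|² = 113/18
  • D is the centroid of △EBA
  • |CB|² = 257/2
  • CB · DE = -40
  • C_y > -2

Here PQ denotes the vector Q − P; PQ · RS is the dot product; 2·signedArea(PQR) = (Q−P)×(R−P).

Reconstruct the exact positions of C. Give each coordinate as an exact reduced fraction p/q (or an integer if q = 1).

C = (1/2, -3/2)

1. C_x = 1/2  [line 1/3·x + -5·y + -23/3 = 0 ∩ |CD|² = 113/18]
2. C_y = -3/2  [line 1/3·x + -5·y + -23/3 = 0 ∩ |CD|² = 113/18]
   → C = (1/2, -3/2)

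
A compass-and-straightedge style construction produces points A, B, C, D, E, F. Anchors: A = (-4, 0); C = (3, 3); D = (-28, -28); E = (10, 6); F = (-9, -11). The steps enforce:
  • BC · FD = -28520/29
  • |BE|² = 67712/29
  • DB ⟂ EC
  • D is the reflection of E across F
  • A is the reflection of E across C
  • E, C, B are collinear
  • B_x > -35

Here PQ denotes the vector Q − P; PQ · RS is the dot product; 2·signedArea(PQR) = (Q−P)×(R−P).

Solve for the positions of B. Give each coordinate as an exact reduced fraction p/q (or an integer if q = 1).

1. B_x = -998/29  [E, C, B are collinear ∩ DB ⟂ EC]
2. B_y = -378/29  [E, C, B are collinear ∩ DB ⟂ EC]
   → B = (-998/29, -378/29)

B = (-998/29, -378/29)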